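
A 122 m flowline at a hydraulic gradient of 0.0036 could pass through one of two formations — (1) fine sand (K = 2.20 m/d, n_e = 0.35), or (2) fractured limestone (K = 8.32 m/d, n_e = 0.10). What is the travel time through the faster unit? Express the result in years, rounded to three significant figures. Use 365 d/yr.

1.12 years

Unit 1 (fine sand): v = 2.20×0.0036/0.35 = 0.02263 m/d, t = 122/0.02263 = 5391 d
Unit 2 (fractured limestone): v = 8.32×0.0036/0.10 = 0.2995 m/d, t = 122/0.2995 = 407.3 d
Faster: 407.3 d / 365 = 1.12 yr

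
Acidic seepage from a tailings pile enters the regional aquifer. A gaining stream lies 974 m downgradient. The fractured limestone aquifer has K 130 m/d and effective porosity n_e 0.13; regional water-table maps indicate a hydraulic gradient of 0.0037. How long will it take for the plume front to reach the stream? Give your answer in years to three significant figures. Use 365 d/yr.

0.721 years

Darcy flux q = K·i = 130 × 0.0037 = 0.4810 m/d
Seepage velocity v = q / n = 0.4810 / 0.13 = 3.700 m/d
t = L / v = 974 / 3.700 = 263.2 d
   = 263.2 / 365 = 0.721 yr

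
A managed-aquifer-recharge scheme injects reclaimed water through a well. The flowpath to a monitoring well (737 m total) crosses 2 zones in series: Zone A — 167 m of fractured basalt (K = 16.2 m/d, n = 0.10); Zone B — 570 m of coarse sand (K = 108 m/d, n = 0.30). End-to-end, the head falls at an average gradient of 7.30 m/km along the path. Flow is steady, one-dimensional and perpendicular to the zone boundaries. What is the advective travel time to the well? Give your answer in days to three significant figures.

Steady 1-D flow in series ⇒ the Darcy flux q is identical in every zone and the zone head losses add (resistances L/K in series).
Σ(L/K) = 167/16.2 + 570/108 = 10.31 + 5.278 = 15.59 d
K_eq = L_total / Σ(L/K) = 737 / 15.59 = 47.28 m/d
q = K_eq · i = 47.28 × 0.0073 = 0.3452 m/d (same in every zone)
Zone A: v = q/n = 0.3452/0.10 = 3.452 m/d → t_A = 167/3.452 = 48.38 d
Zone B: v = q/n = 0.3452/0.30 = 1.151 m/d → t_B = 570/1.151 = 495.4 d
Total t = 48.38 + 495.4 = 543.8 d

544 days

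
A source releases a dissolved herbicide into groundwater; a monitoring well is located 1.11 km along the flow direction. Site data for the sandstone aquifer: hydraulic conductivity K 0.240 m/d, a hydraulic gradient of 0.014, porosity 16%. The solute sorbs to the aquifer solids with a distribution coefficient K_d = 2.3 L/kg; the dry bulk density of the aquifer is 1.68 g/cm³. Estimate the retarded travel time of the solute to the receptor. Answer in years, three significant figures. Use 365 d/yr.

3640 years

Darcy flux q = K·i = 0.240 × 0.014 = 0.003360 m/d
Seepage velocity v = q / n = 0.003360 / 0.16 = 0.02100 m/d
Retardation R = 1 + ρ_b·K_d/n = 1 + 1.68×2.3/0.16 = 25.15
Contaminant velocity v_c = v/R = 0.02100/25.15 = 8.350e-4 m/d
L = 1.11 km = 1110 m
t = L/v_c = 1110/8.350e-4 = 1.329e6 d
   = 1.329e6/365 = 3640 yr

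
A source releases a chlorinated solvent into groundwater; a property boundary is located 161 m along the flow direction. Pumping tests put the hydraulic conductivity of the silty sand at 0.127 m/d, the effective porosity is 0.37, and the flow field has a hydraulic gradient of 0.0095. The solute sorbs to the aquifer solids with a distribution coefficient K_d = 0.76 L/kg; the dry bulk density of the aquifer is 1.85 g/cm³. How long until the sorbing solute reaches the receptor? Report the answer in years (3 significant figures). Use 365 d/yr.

Specific discharge q = 0.127 × 0.0095 = 0.001206 m/d
Average linear velocity = 0.001206 / 0.37 = 0.003261 m/d
Retardation R = 1 + ρ_b·K_d/n = 1 + 1.85×0.76/0.37 = 4.800
Contaminant velocity v_c = v/R = 0.003261/4.800 = 6.793e-4 m/d
t = L/v_c = 161/6.793e-4 = 237000 d
   = 237000/365 = 649 yr

649 years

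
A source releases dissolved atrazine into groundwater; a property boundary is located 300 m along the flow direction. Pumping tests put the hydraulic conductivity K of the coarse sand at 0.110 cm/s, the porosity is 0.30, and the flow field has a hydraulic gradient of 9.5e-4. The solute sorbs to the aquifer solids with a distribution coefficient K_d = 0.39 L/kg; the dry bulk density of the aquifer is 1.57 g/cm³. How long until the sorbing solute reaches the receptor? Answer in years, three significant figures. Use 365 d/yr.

K = 0.110 cm/s × 864 = 95.04 m/d
Darcy flux q = K·i = 95.04 × 9.5e-4 = 0.09029 m/d
Average linear velocity = 0.09029 / 0.30 = 0.3010 m/d
Retardation R = 1 + ρ_b·K_d/n = 1 + 1.57×0.39/0.30 = 3.041
Contaminant velocity v_c = v/R = 0.3010/3.041 = 0.09897 m/d
t = L/v_c = 300/0.09897 = 3031 d
   = 3031/365 = 8.30 yr

8.30 years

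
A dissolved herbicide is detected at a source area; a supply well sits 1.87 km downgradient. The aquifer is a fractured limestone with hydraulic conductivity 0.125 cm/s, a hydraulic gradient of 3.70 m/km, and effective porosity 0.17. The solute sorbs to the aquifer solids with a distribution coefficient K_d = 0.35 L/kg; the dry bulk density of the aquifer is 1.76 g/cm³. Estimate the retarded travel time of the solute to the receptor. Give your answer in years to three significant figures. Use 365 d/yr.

K = 0.125 cm/s × 864 = 108.0 m/d
Darcy flux q = K·i = 108.0 × 0.0037 = 0.3996 m/d
v_s = q/n_e = 0.3996/0.17 = 2.351 m/d
Retardation R = 1 + ρ_b·K_d/n = 1 + 1.76×0.35/0.17 = 4.624
Contaminant velocity v_c = v/R = 2.351/4.624 = 0.5084 m/d
L = 1.87 km = 1870 m
t = L/v_c = 1870/0.5084 = 3678 d
   = 3678/365 = 10.1 yr

10.1 years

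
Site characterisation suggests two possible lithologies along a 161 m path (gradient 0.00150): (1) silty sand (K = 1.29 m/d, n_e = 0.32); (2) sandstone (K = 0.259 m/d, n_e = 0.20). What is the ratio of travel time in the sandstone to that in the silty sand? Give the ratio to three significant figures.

Unit 1 (silty sand): v = 1.29×0.0015/0.32 = 0.006047 m/d, t = 161/0.006047 = 26630 d
Unit 2 (sandstone): v = 0.259×0.0015/0.20 = 0.001943 m/d, t = 161/0.001943 = 82880 d
t(sandstone) / t(silty sand) = 82880/26630 = 3.11

3.11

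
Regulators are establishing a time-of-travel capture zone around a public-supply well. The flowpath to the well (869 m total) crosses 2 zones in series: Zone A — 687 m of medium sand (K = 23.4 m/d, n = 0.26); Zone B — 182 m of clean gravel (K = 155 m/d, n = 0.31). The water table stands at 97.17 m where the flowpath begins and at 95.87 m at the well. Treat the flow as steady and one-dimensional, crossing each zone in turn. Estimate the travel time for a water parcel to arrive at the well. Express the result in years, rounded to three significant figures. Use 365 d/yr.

15.1 years

Total head drop ΔH = 97.17 − 95.87 = 1.30 m
Steady 1-D flow in series ⇒ the Darcy flux q is identical in every zone and the zone head losses add (resistances L/K in series).
Σ(L/K) = 687/23.4 + 182/155 = 29.36 + 1.174 = 30.53 d
q = ΔH / Σ(L/K) = 1.30 / 30.53 = 0.04258 m/d (same in every zone)
Zone A: v = q/n = 0.04258/0.26 = 0.1638 m/d → t_A = 687/0.1638 = 4195 d
Zone B: v = q/n = 0.04258/0.31 = 0.1373 m/d → t_B = 182/0.1373 = 1325 d
Total t = 4195 + 1325 = 5520 d
   = 5520 / 365 = 15.1 yr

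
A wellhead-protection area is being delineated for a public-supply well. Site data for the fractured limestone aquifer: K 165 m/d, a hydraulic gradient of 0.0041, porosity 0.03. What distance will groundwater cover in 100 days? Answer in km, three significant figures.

Darcy flux q = K·i = 165 × 0.0041 = 0.6765 m/d
v = Ki/n = 165·0.0041/0.03 = 22.55 m/d
L = v × T = 22.55 × 100 = 2255 m
   = 2.26 km

2.26 km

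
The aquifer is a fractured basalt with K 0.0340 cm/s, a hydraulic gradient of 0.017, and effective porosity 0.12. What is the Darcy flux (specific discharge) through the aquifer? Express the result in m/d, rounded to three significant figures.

0.499 m/d

K = 0.0340 cm/s × 864 = 29.38 m/d
q = Ki = 29.38 × 0.017 = 0.4994 m/d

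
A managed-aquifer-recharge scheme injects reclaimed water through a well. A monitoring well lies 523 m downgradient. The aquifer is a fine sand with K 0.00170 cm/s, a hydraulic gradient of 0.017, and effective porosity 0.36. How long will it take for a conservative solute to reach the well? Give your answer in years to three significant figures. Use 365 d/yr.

K = 0.00170 cm/s × 864 = 1.469 m/d
Darcy flux q = K·i = 1.469 × 0.017 = 0.02497 m/d
Seepage velocity v = q / n = 0.02497 / 0.36 = 0.06936 m/d
t = L / v = 523 / 0.06936 = 7540 d
   = 7540 / 365 = 20.7 yr

20.7 years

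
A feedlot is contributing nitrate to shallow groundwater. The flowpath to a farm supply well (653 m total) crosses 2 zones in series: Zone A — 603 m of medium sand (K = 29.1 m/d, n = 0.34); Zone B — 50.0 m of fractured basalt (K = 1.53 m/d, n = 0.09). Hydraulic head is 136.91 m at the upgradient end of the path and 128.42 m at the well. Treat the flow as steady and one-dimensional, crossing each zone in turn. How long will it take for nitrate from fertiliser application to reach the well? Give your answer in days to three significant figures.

1320 days

Total head drop ΔH = 136.91 − 128.42 = 8.49 m
Continuity: the same q passes through each zone, so ΔH = q·Σ(L_j/K_j) — the zones act as resistances in series.
Σ(L/K) = 603/29.1 + 50.0/1.53 = 20.72 + 32.68 = 53.40 d
q = ΔH / Σ(L/K) = 8.49 / 53.40 = 0.1590 m/d (same in every zone)
Zone A: v = q/n = 0.1590/0.34 = 0.4676 m/d → t_A = 603/0.4676 = 1290 d
Zone B: v = q/n = 0.1590/0.09 = 1.766 m/d → t_B = 50.0/1.766 = 28.30 d
Total t = 1290 + 28.30 = 1318 d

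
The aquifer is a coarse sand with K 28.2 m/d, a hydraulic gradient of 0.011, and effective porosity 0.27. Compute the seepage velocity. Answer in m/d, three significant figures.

Specific discharge q = 28.2 × 0.011 = 0.3102 m/d
Average linear velocity = 0.3102 / 0.27 = 1.149 m/d

1.15 m/d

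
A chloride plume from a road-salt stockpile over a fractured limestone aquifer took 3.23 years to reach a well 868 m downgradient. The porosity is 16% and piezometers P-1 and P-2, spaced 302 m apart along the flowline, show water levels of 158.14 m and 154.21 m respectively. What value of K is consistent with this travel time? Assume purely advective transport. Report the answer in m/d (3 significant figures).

Hydraulic gradient i = (158.14 − 154.21) / 302 = 3.93 / 302 = 0.01301
t = 3.23 years = 1179 d
v = L / t = 868 / 1179 = 0.7362 m/d
K = v · n / i = 0.7362 × 0.16 / 0.01301 = 9.05 m/d

9.05 m/d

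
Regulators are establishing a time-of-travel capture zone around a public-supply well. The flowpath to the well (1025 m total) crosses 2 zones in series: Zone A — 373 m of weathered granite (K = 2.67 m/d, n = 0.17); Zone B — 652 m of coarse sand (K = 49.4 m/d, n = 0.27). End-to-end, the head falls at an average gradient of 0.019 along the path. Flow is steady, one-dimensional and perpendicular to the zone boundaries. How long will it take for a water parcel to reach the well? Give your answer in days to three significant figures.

1880 days

Steady 1-D flow in series ⇒ the Darcy flux q is identical in every zone and the zone head losses add (resistances L/K in series).
Σ(L/K) = 373/2.67 + 652/49.4 = 139.7 + 13.20 = 152.9 d
K_eq = L_total / Σ(L/K) = 1025 / 152.9 = 6.704 m/d
q = K_eq · i = 6.704 × 0.019 = 0.1274 m/d (same in every zone)
Zone A: v = q/n = 0.1274/0.17 = 0.7492 m/d → t_A = 373/0.7492 = 497.8 d
Zone B: v = q/n = 0.1274/0.27 = 0.4717 m/d → t_B = 652/0.4717 = 1382 d
Total t = 497.8 + 1382 = 1880 d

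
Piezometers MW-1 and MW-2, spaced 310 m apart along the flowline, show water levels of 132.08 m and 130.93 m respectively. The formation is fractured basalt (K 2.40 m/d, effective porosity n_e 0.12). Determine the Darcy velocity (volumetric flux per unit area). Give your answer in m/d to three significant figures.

Hydraulic gradient i = (132.08 − 130.93) / 310 = 1.15 / 310 = 0.003710
Specific discharge q = 2.40 × 0.003710 = 0.008903 m/d

0.00890 m/d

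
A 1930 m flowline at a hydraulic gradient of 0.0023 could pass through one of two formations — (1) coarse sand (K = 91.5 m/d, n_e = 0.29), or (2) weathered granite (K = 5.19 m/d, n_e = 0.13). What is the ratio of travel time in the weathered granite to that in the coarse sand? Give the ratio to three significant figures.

7.90

Unit 1 (coarse sand): v = 91.5×0.0023/0.29 = 0.7257 m/d, t = 1930/0.7257 = 2660 d
Unit 2 (weathered granite): v = 5.19×0.0023/0.13 = 0.09182 m/d, t = 1930/0.09182 = 21020 d
t(weathered granite) / t(coarse sand) = 21020/2660 = 7.90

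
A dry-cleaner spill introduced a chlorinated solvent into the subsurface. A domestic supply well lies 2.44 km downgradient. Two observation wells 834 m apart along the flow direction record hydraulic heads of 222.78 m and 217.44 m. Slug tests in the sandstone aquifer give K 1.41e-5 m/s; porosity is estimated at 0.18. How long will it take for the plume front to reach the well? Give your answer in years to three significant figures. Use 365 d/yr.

154 years

Hydraulic gradient i = (222.78 − 217.44) / 834 = 5.34 / 834 = 0.006403
K = 1.41e-5 m/s × 86400 s/d = 1.218 m/d
q = Ki = 1.218 × 0.006403 = 0.007800 m/d
Seepage velocity v = q / n = 0.007800 / 0.18 = 0.04333 m/d
L = 2.44 km = 2440 m
t = L / v = 2440 / 0.04333 = 56310 d
   = 56310 / 365 = 154 yr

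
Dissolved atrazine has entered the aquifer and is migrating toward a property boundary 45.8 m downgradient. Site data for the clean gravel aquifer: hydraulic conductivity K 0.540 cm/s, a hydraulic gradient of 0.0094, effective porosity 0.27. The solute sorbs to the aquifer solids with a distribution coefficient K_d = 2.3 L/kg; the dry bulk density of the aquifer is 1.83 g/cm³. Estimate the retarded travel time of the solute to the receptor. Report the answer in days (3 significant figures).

K = 0.540 cm/s × 864 = 466.6 m/d
q = Ki = 466.6 × 0.0094 = 4.386 m/d
Average linear velocity = 4.386 / 0.27 = 16.24 m/d
Retardation R = 1 + ρ_b·K_d/n = 1 + 1.83×2.3/0.27 = 16.59
Contaminant velocity v_c = v/R = 16.24/16.59 = 0.9792 m/d
t = L/v_c = 45.8/0.9792 = 46.77 d

46.8 days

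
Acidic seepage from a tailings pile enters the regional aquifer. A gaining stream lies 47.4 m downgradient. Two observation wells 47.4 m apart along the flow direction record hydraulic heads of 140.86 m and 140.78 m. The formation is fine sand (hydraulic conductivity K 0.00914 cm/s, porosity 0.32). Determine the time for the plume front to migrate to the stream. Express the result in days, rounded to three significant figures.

Hydraulic gradient i = (140.86 − 140.78) / 47.4 = 0.08 / 47.4 = 0.001688
K = 0.00914 cm/s × 864 = 7.897 m/d
q = Ki = 7.897 × 0.001688 = 0.01333 m/d
Average linear velocity = 0.01333 / 0.32 = 0.04165 m/d
t = L / v = 47.4 / 0.04165 = 1138 d

1140 days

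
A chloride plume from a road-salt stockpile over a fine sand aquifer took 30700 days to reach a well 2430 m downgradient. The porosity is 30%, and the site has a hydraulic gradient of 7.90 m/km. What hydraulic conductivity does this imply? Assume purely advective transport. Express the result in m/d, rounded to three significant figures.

v = L / t = 2430 / 30700 = 0.07915 m/d
K = v · n / i = 0.07915 × 0.30 / 0.0079 = 3.01 m/d

3.01 m/d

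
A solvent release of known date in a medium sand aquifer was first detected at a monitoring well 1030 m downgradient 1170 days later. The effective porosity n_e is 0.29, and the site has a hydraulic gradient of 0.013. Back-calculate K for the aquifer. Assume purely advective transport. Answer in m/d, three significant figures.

v = L / t = 1030 / 1170 = 0.8803 m/d
K = v · n / i = 0.8803 × 0.29 / 0.013 = 19.6 m/d

19.6 m/d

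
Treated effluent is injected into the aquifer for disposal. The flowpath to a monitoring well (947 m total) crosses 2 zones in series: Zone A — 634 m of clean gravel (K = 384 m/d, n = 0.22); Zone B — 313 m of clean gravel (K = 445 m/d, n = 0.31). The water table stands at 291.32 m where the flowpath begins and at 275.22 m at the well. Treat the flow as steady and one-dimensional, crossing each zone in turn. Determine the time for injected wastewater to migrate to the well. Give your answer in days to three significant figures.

Total head drop ΔH = 291.32 − 275.22 = 16.10 m
Continuity: the same q passes through each zone, so ΔH = q·Σ(L_j/K_j) — the zones act as resistances in series.
Σ(L/K) = 634/384 + 313/445 = 1.651 + 0.7034 = 2.354 d
q = ΔH / Σ(L/K) = 16.10 / 2.354 = 6.838 m/d (same in every zone)
Zone A: v = q/n = 6.838/0.22 = 31.08 m/d → t_A = 634/31.08 = 20.40 d
Zone B: v = q/n = 6.838/0.31 = 22.06 m/d → t_B = 313/22.06 = 14.19 d
Total t = 20.40 + 14.19 = 34.59 d

34.6 days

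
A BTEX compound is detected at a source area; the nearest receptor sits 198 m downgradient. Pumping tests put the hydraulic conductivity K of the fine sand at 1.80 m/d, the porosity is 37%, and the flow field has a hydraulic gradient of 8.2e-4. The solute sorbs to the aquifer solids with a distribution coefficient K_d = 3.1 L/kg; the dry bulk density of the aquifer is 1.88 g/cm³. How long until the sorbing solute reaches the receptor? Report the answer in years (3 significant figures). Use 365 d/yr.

Specific discharge q = 1.80 × 8.2e-4 = 0.001476 m/d
v = Ki/n = 1.80·8.2e-4/0.37 = 0.003989 m/d
Retardation R = 1 + ρ_b·K_d/n = 1 + 1.88×3.1/0.37 = 16.75
Contaminant velocity v_c = v/R = 0.003989/16.75 = 2.381e-4 m/d
t = L/v_c = 198/2.381e-4 = 831400 d
   = 831400/365 = 2280 yr

2280 years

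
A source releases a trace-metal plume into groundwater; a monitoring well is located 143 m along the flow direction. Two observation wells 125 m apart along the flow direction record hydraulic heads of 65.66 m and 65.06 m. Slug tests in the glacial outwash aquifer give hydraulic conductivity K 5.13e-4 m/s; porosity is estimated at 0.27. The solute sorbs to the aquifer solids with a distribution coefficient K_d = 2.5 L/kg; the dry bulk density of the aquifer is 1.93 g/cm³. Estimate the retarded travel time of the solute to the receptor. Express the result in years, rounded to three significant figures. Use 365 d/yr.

Hydraulic gradient i = (65.66 − 65.06) / 125 = 0.60 / 125 = 0.004800
K = 5.13e-4 m/s × 86400 s/d = 44.32 m/d
q = Ki = 44.32 × 0.004800 = 0.2128 m/d
Seepage velocity v = q / n = 0.2128 / 0.27 = 0.7880 m/d
Retardation R = 1 + ρ_b·K_d/n = 1 + 1.93×2.5/0.27 = 18.87
Contaminant velocity v_c = v/R = 0.7880/18.87 = 0.04176 m/d
t = L/v_c = 143/0.04176 = 3425 d
   = 3425/365 = 9.38 yr

9.38 years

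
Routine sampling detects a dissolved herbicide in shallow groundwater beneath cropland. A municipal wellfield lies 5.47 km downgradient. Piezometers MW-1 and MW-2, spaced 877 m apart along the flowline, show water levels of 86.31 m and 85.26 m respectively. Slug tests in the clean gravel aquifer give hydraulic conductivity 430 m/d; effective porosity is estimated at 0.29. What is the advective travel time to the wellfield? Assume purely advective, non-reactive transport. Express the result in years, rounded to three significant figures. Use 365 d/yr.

8.44 years

Hydraulic gradient i = (86.31 − 85.26) / 877 = 1.05 / 877 = 0.001197
Darcy flux q = K·i = 430 × 0.001197 = 0.5148 m/d
v = Ki/n = 430·0.001197/0.29 = 1.775 m/d
L = 5.47 km = 5470 m
t = L / v = 5470 / 1.775 = 3081 d
   = 3081 / 365 = 8.44 yr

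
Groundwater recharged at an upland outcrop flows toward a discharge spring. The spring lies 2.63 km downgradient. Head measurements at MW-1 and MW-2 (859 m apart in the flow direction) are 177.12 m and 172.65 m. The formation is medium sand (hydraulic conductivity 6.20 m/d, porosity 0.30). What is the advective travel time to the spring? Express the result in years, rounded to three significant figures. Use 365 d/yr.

Hydraulic gradient i = (177.12 − 172.65) / 859 = 4.47 / 859 = 0.005204
Darcy flux q = K·i = 6.20 × 0.005204 = 0.03226 m/d
v = Ki/n = 6.20·0.005204/0.30 = 0.1075 m/d
L = 2.63 km = 2630 m
t = L / v = 2630 / 0.1075 = 24460 d
   = 24460 / 365 = 67.0 yr

67.0 years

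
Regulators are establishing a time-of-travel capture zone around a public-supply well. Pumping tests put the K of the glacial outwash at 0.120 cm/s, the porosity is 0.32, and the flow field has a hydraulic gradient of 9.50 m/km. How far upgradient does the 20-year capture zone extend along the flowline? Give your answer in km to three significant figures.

K = 0.120 cm/s × 864 = 103.7 m/d
q = Ki = 103.7 × 0.0095 = 0.9850 m/d
v = Ki/n = 103.7·0.0095/0.32 = 3.078 m/d
T = 20 yr × 365 = 7300 d
L = v × T = 3.078 × 7300 = 22470 m
   = 22.5 km

22.5 km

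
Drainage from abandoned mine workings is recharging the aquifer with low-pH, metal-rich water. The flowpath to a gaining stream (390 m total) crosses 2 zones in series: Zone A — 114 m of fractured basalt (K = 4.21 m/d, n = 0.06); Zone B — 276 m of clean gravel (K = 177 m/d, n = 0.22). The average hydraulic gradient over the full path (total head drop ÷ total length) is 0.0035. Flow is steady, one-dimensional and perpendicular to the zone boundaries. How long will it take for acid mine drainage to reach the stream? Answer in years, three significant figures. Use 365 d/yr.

3.88 years

For zones in series the flux q is common to all zones; the equivalent conductivity is the harmonic (thickness-weighted) mean, K_eq = L_total / Σ(L_j/K_j).
Σ(L/K) = 114/4.21 + 276/177 = 27.08 + 1.559 = 28.64 d
K_eq = L_total / Σ(L/K) = 390 / 28.64 = 13.62 m/d
q = K_eq · i = 13.62 × 0.0035 = 0.04766 m/d (same in every zone)
Zone A: v = q/n = 0.04766/0.06 = 0.7944 m/d → t_A = 114/0.7944 = 143.5 d
Zone B: v = q/n = 0.04766/0.22 = 0.2167 m/d → t_B = 276/0.2167 = 1274 d
Total t = 143.5 + 1274 = 1417 d
   = 1417 / 365 = 3.88 yr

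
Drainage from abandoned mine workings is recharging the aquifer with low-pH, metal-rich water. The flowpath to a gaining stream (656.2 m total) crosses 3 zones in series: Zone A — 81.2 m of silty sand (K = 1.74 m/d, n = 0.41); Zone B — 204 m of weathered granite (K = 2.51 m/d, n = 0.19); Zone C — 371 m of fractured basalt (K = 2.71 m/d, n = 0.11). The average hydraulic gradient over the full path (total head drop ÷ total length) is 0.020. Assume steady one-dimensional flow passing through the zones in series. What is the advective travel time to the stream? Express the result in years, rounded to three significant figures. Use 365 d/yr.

For zones in series the flux q is common to all zones; the equivalent conductivity is the harmonic (thickness-weighted) mean, K_eq = L_total / Σ(L_j/K_j).
Σ(L/K) = 81.2/1.74 + 204/2.51 + 371/2.71 = 46.67 + 81.27 + 136.9 = 264.8 d
K_eq = L_total / Σ(L/K) = 656.2 / 264.8 = 2.478 m/d
q = K_eq · i = 2.478 × 0.020 = 0.04955 m/d (same in every zone)
Zone A: v = q/n = 0.04955/0.41 = 0.1209 m/d → t_A = 81.2/0.1209 = 671.8 d
Zone B: v = q/n = 0.04955/0.19 = 0.2608 m/d → t_B = 204/0.2608 = 782.2 d
Zone C: v = q/n = 0.04955/0.11 = 0.4505 m/d → t_C = 371/0.4505 = 823.5 d
Total t = 671.8 + 782.2 + 823.5 = 2278 d
   = 2278 / 365 = 6.24 yr

6.24 years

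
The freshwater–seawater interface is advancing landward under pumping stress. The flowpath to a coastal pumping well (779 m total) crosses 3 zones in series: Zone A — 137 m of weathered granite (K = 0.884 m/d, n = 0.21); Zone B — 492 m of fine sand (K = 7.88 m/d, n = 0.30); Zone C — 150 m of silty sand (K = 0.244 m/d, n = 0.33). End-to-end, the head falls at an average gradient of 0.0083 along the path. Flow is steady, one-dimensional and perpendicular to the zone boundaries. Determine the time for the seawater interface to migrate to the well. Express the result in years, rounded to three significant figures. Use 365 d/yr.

Steady 1-D flow in series ⇒ the Darcy flux q is identical in every zone and the zone head losses add (resistances L/K in series).
Σ(L/K) = 137/0.884 + 492/7.88 + 150/0.244 = 155.0 + 62.44 + 614.8 = 832.2 d
K_eq = L_total / Σ(L/K) = 779 / 832.2 = 0.9361 m/d
q = K_eq · i = 0.9361 × 0.0083 = 0.007770 m/d (same in every zone)
Zone A: v = q/n = 0.007770/0.21 = 0.03700 m/d → t_A = 137/0.03700 = 3703 d
Zone B: v = q/n = 0.007770/0.30 = 0.02590 m/d → t_B = 492/0.02590 = 19000 d
Zone C: v = q/n = 0.007770/0.33 = 0.02354 m/d → t_C = 150/0.02354 = 6371 d
Total t = 3703 + 19000 + 6371 = 29070 d
   = 29070 / 365 = 79.6 yr

79.6 years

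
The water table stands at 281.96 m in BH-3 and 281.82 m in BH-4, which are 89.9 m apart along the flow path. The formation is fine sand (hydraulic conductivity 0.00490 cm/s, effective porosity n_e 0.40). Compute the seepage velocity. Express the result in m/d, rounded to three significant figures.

0.0165 m/d

Hydraulic gradient i = (281.96 − 281.82) / 89.9 = 0.14 / 89.9 = 0.001557
K = 0.00490 cm/s × 864 = 4.234 m/d
Specific discharge q = 4.234 × 0.001557 = 0.006593 m/d
Seepage velocity v = q / n = 0.006593 / 0.40 = 0.01648 m/d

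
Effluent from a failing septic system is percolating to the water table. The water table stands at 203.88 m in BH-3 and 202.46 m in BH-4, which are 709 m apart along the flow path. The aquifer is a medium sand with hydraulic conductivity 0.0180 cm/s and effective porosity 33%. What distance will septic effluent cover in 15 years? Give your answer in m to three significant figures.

517 m

Hydraulic gradient i = (203.88 − 202.46) / 709 = 1.42 / 709 = 0.002003
K = 0.0180 cm/s × 864 = 15.55 m/d
Darcy flux q = K·i = 15.55 × 0.002003 = 0.03115 m/d
Average linear velocity = 0.03115 / 0.33 = 0.09439 m/d
T = 15 yr × 365 = 5475 d
L = v × T = 0.09439 × 5475 = 516.8 m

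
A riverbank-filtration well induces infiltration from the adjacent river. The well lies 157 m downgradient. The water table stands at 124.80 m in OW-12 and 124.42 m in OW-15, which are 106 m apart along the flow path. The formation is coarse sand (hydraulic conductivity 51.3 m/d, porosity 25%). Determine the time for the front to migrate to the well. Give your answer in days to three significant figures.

213 days

Hydraulic gradient i = (124.80 − 124.42) / 106 = 0.38 / 106 = 0.003585
q = Ki = 51.3 × 0.003585 = 0.1839 m/d
Seepage velocity v = q / n = 0.1839 / 0.25 = 0.7356 m/d
t = L / v = 157 / 0.7356 = 213.4 d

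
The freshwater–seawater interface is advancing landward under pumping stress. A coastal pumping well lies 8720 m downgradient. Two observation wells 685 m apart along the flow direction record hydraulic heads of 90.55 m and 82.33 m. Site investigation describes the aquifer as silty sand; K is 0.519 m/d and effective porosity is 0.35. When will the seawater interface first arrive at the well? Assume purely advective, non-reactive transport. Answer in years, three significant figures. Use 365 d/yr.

Hydraulic gradient i = (90.55 − 82.33) / 685 = 8.22 / 685 = 0.01200
Darcy flux q = K·i = 0.519 × 0.01200 = 0.006228 m/d
Average linear velocity = 0.006228 / 0.35 = 0.01779 m/d
t = L / v = 8720 / 0.01779 = 490000 d
   = 490000 / 365 = 1340 yr

1340 years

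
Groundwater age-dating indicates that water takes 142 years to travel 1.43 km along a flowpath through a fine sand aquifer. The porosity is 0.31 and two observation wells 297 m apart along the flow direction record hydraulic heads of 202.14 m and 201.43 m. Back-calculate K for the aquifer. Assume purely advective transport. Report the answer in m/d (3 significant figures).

Hydraulic gradient i = (202.14 − 201.43) / 297 = 0.71 / 297 = 0.002391
t = 142 years = 51830 d
L = 1.43 km = 1430 m
v = L / t = 1430 / 51830 = 0.02759 m/d
K = v · n / i = 0.02759 × 0.31 / 0.002391 = 3.58 m/d

3.58 m/d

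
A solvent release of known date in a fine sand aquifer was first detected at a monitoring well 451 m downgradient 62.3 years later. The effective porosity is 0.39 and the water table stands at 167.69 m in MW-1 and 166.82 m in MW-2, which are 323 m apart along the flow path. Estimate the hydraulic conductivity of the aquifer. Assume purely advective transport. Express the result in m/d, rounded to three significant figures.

Hydraulic gradient i = (167.69 − 166.82) / 323 = 0.87 / 323 = 0.002693
t = 62.3 years = 22740 d
v = L / t = 451 / 22740 = 0.01983 m/d
K = v · n / i = 0.01983 × 0.39 / 0.002693 = 2.87 m/d

2.87 m/d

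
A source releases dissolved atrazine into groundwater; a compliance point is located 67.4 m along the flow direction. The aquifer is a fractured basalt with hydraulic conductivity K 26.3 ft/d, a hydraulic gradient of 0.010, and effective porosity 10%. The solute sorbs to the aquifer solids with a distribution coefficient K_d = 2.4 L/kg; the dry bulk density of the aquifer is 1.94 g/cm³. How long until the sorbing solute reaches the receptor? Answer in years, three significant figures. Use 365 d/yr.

K = 26.3 ft/d × 0.3048 = 8.016 m/d
Specific discharge q = 8.016 × 0.010 = 0.08016 m/d
v_s = q/n_e = 0.08016/0.10 = 0.8016 m/d
Retardation R = 1 + ρ_b·K_d/n = 1 + 1.94×2.4/0.10 = 47.56
Contaminant velocity v_c = v/R = 0.8016/47.56 = 0.01686 m/d
t = L/v_c = 67.4/0.01686 = 3999 d
   = 3999/365 = 11.0 yr

11.0 years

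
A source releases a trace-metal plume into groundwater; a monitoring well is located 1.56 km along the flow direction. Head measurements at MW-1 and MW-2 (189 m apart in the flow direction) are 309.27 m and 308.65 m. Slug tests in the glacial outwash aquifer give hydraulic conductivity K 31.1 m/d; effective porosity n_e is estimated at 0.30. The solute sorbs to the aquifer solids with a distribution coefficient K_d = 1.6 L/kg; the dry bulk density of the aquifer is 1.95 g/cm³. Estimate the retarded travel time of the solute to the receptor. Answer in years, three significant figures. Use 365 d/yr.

143 years

Hydraulic gradient i = (309.27 − 308.65) / 189 = 0.62 / 189 = 0.003280
Specific discharge q = 31.1 × 0.003280 = 0.1020 m/d
Seepage velocity v = q / n = 0.1020 / 0.30 = 0.3401 m/d
Retardation R = 1 + ρ_b·K_d/n = 1 + 1.95×1.6/0.30 = 11.40
Contaminant velocity v_c = v/R = 0.3401/11.40 = 0.02983 m/d
L = 1.56 km = 1560 m
t = L/v_c = 1560/0.02983 = 52300 d
   = 52300/365 = 143 yr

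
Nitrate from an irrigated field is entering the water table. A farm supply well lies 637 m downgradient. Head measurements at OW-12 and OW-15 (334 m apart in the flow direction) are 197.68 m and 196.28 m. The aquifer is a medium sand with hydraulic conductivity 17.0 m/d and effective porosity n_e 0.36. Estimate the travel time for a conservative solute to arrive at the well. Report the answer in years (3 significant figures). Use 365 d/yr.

Hydraulic gradient i = (197.68 − 196.28) / 334 = 1.40 / 334 = 0.004192
Darcy flux q = K·i = 17.0 × 0.004192 = 0.07126 m/d
v = Ki/n = 17.0·0.004192/0.36 = 0.1979 m/d
t = L / v = 637 / 0.1979 = 3218 d
   = 3218 / 365 = 8.82 yr

8.82 years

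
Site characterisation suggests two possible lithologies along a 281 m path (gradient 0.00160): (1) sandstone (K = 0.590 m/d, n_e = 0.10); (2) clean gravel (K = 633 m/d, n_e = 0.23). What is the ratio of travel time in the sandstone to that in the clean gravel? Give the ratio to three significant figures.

466

Unit 1 (sandstone): v = 0.590×0.0016/0.10 = 0.009440 m/d, t = 281/0.009440 = 29770 d
Unit 2 (clean gravel): v = 633×0.0016/0.23 = 4.403 m/d, t = 281/4.403 = 63.81 d
t(sandstone) / t(clean gravel) = 29770/63.81 = 466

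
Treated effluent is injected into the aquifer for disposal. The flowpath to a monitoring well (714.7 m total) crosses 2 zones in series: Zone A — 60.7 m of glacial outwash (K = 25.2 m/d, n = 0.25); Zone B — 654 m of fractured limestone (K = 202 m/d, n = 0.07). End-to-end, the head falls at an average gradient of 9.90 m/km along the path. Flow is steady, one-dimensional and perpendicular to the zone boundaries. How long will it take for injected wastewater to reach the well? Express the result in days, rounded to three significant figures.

48.6 days

For zones in series the flux q is common to all zones; the equivalent conductivity is the harmonic (thickness-weighted) mean, K_eq = L_total / Σ(L_j/K_j).
Σ(L/K) = 60.7/25.2 + 654/202 = 2.409 + 3.238 = 5.646 d
K_eq = L_total / Σ(L/K) = 714.7 / 5.646 = 126.6 m/d
q = K_eq · i = 126.6 × 0.0099 = 1.253 m/d (same in every zone)
Zone A: v = q/n = 1.253/0.25 = 5.012 m/d → t_A = 60.7/5.012 = 12.11 d
Zone B: v = q/n = 1.253/0.07 = 17.90 m/d → t_B = 654/17.90 = 36.53 d
Total t = 12.11 + 36.53 = 48.64 d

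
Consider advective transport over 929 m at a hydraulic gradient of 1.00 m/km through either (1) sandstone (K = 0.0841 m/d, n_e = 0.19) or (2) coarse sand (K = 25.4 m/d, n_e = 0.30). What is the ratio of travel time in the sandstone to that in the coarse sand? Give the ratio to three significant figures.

191

Unit 1 (sandstone): v = 0.0841×0.0010/0.19 = 4.426e-4 m/d, t = 929/4.426e-4 = 2.099e6 d
Unit 2 (coarse sand): v = 25.4×0.0010/0.30 = 0.08467 m/d, t = 929/0.08467 = 10970 d
t(sandstone) / t(coarse sand) = 2.099e6/10970 = 191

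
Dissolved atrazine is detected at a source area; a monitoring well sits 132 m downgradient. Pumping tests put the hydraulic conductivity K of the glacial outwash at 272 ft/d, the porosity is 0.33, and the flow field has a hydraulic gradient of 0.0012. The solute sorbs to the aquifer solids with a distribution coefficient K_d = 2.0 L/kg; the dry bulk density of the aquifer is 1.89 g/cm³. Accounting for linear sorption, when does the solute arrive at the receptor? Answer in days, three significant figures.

5450 days

K = 272 ft/d × 0.3048 = 82.91 m/d
Darcy flux q = K·i = 82.91 × 0.0012 = 0.09949 m/d
v_s = q/n_e = 0.09949/0.33 = 0.3015 m/d
Retardation R = 1 + ρ_b·K_d/n = 1 + 1.89×2.0/0.33 = 12.45
Contaminant velocity v_c = v/R = 0.3015/12.45 = 0.02421 m/d
t = L/v_c = 132/0.02421 = 5453 d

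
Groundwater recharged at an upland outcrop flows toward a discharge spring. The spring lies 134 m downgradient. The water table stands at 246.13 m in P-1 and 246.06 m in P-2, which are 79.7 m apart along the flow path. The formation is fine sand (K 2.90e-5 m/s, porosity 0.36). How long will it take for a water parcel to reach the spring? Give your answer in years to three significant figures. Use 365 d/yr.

Hydraulic gradient i = (246.13 − 246.06) / 79.7 = 0.07 / 79.7 = 8.783e-4
K = 2.90e-5 m/s × 86400 s/d = 2.506 m/d
Darcy flux q = K·i = 2.506 × 8.783e-4 = 0.002201 m/d
Seepage velocity v = q / n = 0.002201 / 0.36 = 0.006113 m/d
t = L / v = 134 / 0.006113 = 21920 d
   = 21920 / 365 = 60.1 yr

60.1 years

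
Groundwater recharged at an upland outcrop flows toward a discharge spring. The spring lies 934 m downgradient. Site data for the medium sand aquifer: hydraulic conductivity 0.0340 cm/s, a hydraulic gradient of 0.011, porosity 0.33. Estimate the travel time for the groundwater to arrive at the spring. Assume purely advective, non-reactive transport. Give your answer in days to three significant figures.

954 days

K = 0.0340 cm/s × 864 = 29.38 m/d
Darcy flux q = K·i = 29.38 × 0.011 = 0.3231 m/d
v_s = q/n_e = 0.3231/0.33 = 0.9792 m/d
t = L / v = 934 / 0.9792 = 953.8 d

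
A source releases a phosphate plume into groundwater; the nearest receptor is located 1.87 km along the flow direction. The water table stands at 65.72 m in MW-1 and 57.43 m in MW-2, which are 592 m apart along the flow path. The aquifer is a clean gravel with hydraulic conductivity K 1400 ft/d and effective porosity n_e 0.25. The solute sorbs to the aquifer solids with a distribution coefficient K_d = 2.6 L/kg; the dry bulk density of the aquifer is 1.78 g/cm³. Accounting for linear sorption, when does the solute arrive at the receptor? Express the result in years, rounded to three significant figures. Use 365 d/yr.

4.18 years

Hydraulic gradient i = (65.72 − 57.43) / 592 = 8.29 / 592 = 0.01400
K = 1400 ft/d × 0.3048 = 426.7 m/d
q = Ki = 426.7 × 0.01400 = 5.976 m/d
Average linear velocity = 5.976 / 0.25 = 23.90 m/d
Retardation R = 1 + ρ_b·K_d/n = 1 + 1.78×2.6/0.25 = 19.51
Contaminant velocity v_c = v/R = 23.90/19.51 = 1.225 m/d
L = 1.87 km = 1870 m
t = L/v_c = 1870/1.225 = 1527 d
   = 1527/365 = 4.18 yr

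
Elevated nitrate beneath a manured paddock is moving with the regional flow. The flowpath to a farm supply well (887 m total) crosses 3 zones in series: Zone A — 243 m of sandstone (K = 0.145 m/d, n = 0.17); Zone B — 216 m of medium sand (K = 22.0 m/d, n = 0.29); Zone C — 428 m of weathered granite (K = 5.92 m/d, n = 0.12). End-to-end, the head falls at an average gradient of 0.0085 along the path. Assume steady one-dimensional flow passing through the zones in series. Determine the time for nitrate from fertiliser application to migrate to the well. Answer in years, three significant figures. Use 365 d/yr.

Steady 1-D flow in series ⇒ the Darcy flux q is identical in every zone and the zone head losses add (resistances L/K in series).
Σ(L/K) = 243/0.145 + 216/22.0 + 428/5.92 = 1676 + 9.818 + 72.30 = 1758 d
K_eq = L_total / Σ(L/K) = 887 / 1758 = 0.5046 m/d
q = K_eq · i = 0.5046 × 0.0085 = 0.004289 m/d (same in every zone)
Zone A: v = q/n = 0.004289/0.17 = 0.02523 m/d → t_A = 243/0.02523 = 9632 d
Zone B: v = q/n = 0.004289/0.29 = 0.01479 m/d → t_B = 216/0.01479 = 14610 d
Zone C: v = q/n = 0.004289/0.12 = 0.03574 m/d → t_C = 428/0.03574 = 11980 d
Total t = 9632 + 14610 + 11980 = 36210 d
   = 36210 / 365 = 99.2 yr

99.2 years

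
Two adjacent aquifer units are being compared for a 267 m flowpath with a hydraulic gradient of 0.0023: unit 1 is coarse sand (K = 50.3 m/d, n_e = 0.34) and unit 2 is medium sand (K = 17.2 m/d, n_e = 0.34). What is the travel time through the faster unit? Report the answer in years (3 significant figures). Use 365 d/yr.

2.15 years

Unit 1 (coarse sand): v = 50.3×0.0023/0.34 = 0.3403 m/d, t = 267/0.3403 = 784.7 d
Unit 2 (medium sand): v = 17.2×0.0023/0.34 = 0.1164 m/d, t = 267/0.1164 = 2295 d
Faster: 784.7 d / 365 = 2.15 yr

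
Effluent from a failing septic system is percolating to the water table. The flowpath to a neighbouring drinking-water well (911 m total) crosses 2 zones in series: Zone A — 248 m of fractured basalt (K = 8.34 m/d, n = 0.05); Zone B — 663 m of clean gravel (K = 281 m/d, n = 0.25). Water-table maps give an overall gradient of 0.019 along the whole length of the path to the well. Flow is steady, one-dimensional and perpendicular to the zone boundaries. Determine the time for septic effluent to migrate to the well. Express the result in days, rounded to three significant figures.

Steady 1-D flow in series ⇒ the Darcy flux q is identical in every zone and the zone head losses add (resistances L/K in series).
Σ(L/K) = 248/8.34 + 663/281 = 29.74 + 2.359 = 32.10 d
K_eq = L_total / Σ(L/K) = 911 / 32.10 = 28.38 m/d
q = K_eq · i = 28.38 × 0.019 = 0.5393 m/d (same in every zone)
Zone A: v = q/n = 0.5393/0.05 = 10.79 m/d → t_A = 248/10.79 = 22.99 d
Zone B: v = q/n = 0.5393/0.25 = 2.157 m/d → t_B = 663/2.157 = 307.3 d
Total t = 22.99 + 307.3 = 330.3 d

330 days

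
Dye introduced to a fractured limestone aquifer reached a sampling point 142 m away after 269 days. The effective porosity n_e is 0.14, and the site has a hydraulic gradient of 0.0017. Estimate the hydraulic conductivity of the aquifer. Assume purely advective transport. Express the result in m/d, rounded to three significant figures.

43.5 m/d

v = L / t = 142 / 269 = 0.5279 m/d
K = v · n / i = 0.5279 × 0.14 / 0.0017 = 43.5 m/d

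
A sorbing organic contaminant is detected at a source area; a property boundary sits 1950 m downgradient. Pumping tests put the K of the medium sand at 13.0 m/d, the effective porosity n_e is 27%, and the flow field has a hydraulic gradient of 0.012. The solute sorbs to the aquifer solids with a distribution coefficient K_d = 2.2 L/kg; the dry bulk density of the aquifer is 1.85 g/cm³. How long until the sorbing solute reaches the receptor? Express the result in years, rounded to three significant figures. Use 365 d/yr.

q = Ki = 13.0 × 0.012 = 0.1560 m/d
Average linear velocity = 0.1560 / 0.27 = 0.5778 m/d
Retardation R = 1 + ρ_b·K_d/n = 1 + 1.85×2.2/0.27 = 16.07
Contaminant velocity v_c = v/R = 0.5778/16.07 = 0.03594 m/d
t = L/v_c = 1950/0.03594 = 54250 d
   = 54250/365 = 149 yr

149 years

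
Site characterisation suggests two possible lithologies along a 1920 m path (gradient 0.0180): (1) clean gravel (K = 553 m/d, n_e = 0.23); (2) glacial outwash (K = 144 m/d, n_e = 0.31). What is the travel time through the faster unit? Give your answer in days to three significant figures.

44.4 days

Unit 1 (clean gravel): v = 553×0.018/0.23 = 43.28 m/d, t = 1920/43.28 = 44.36 d
Unit 2 (glacial outwash): v = 144×0.018/0.31 = 8.361 m/d, t = 1920/8.361 = 229.6 d
Faster unit: t = 44.4 d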